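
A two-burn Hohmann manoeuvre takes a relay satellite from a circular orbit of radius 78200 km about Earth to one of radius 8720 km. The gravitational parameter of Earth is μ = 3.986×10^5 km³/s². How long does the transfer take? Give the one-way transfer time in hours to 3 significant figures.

t = 12.5 hours

Transfer-ellipse semi-major axis a_t = (r₁ + r₂)/2 = (78200 + 8720)/2 = 43460 km.
Half the transfer-orbit period gives t = π√(a_t³/μ) = 45080 s.
Converting: 45080 s ÷ 3600 s/hour = 12.5 hours.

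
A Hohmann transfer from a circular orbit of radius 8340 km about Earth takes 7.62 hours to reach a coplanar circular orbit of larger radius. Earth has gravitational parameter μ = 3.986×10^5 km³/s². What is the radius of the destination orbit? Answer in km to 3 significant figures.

r₂ = 54100 km

Transfer time t = 7.62 hours = 27432 s, and t = π√(a_t³/μ).
So a_t = (μ t²/π²)^(1/3) = (3.986×10^5 × (27432)² / π²)^(1/3) = 31207 km.
Since a_t = (r₁ + r₂)/2, r₂ = 2a_t − r₁ = 2×31207 − 8340 = 54074 km.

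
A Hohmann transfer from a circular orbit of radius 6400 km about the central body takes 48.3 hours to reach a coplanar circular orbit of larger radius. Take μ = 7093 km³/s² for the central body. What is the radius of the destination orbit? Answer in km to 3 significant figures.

r₂ = 49400 km

Transfer time t = 48.3 hours = 1.7388×10^5 s, and t = π√(a_t³/μ).
So a_t = (μ t²/π²)^(1/3) = (7093 × (1.7388×10^5)² / π²)^(1/3) = 27905 km.
Since a_t = (r₁ + r₂)/2, r₂ = 2a_t − r₁ = 2×27905 − 6400 = 49410 km.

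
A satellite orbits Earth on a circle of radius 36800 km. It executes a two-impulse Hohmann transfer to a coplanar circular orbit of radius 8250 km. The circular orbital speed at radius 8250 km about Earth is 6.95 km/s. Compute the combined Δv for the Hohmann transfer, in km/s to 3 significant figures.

From the circular-orbit relation v² = μ/r at r = 8250 km: μ = v²r = (6.95)² × 8250 = 3.98496×10^5 km³/s².
The Hohmann ellipse has a_t = (r₁ + r₂)/2 = 22525 km.
Circular speed at r₁: v₁ = √(μ/r₁) = √(3.98496×10^5/36800) = 3.29070 km/s.
On the transfer ellipse at r₁, vis-viva equation gives v_a = √[μ(2/r₁ − 1/a_t)] = 1.99151 km/s.
First burn Δv₁ = |v_a − v₁| = 1.29919 km/s.
At r₂, v₂ = √(μ/r₂) = 6.95000 km/s.
Transfer-orbit speed at r₂: v_p = √[μ(2/r₂ − 1/a_t)] = 8.88334 km/s.
Second burn Δv₂ = |v₂ − v_p| = 1.93334 km/s.
Δv = Δv₁ + Δv₂ = 1.29919 + 1.93334 = 3.233 km/s.

Δv = 3.23 km/s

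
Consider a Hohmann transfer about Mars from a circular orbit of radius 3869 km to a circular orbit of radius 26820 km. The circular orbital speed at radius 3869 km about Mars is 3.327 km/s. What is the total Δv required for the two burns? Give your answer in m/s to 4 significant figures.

From the circular-orbit relation v² = μ/r at r = 3869 km: μ = v²r = (3.327)² × 3869 = 42825.7 km³/s².
Semi-major axis of the transfer orbit: a_t = (3869 + 26820)/2 = 15344.5 km.
Circular speed at r₁: v₁ = √(μ/r₁) = √(42825.7/3869) = 3.327 km/s.
On the transfer ellipse at r₁, v² = μ(2/r − 1/a) gives v_p = √[μ(2/r₁ − 1/a_t)] = 4.399 km/s.
First burn Δv₁ = |v_p − v₁| = 1.072 km/s.
At r₂, v₂ = √(μ/r₂) = 1.2636 km/s.
Transfer-orbit speed at r₂: v_a = √[μ(2/r₂ − 1/a_t)] = 0.63452 km/s.
Second burn Δv₂ = |v₂ − v_a| = 0.6291 km/s.
Total Δv = Δv₁ + Δv₂ = 1.701 km/s.

Δv = 1701 m/s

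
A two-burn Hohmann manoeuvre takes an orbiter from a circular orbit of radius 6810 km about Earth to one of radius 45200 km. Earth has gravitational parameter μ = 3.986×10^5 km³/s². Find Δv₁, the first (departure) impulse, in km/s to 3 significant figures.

Semi-major axis of the transfer orbit: a_t = (6810 + 45200)/2 = 26005 km.
On the circular orbit at r = 6810 km, v_c = √(μ/r) = 7.65059 km/s.
Vis-viva on the transfer ellipse at r = 6810 km gives v_t = √[μ(2/r − 1/a_t)] = 10.0864 km/s.
Δv₁ = |v_t − v_c| = |10.0864 − 7.65059| = 2.436 km/s.

Δv₁ = 2.44 km/s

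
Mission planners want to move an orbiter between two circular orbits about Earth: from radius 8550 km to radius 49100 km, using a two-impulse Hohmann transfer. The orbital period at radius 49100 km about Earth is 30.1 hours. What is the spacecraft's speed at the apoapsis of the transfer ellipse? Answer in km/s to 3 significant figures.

v = 1.55 km/s

From Kepler's third law T² = 4π²r³/μ at r = 49100 km, T = 30.1 hours = 30.1 × 3600 s = 1.0836×10^5 s: μ = 4π²r³/T² = 3.97985×10^5 km³/s².
The Hohmann ellipse has a_t = (r₁ + r₂)/2 = 28825 km.
At apoapsis, r = 49100 km.
Vis-viva: v = √[μ(2/r − 1/a_t)] = √[3.97985×10^5 × (2/49100 − 1/28825)] = 1.551 km/s.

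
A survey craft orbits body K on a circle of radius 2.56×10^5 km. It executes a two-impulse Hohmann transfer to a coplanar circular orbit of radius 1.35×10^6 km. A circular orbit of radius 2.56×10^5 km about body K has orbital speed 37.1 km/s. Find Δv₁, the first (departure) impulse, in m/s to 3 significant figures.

From the circular-orbit relation v² = μ/r at r = 2.56×10^5 km: μ = v²r = (37.1)² × 2.56×10^5 = 3.52361×10^8 km³/s².
Semi-major axis of the transfer orbit: a_t = (2.560×10^5 + 1.350×10^6)/2 = 8.030×10^5 km.
Circular speed at r = 2.560×10^5 km: v_c = √(μ/r) = 37.10 km/s.
Transfer-orbit speed at the same r (vis-viva, a = a_t): v_t = √[μ(2/r − 1/a_t)] = 48.10 km/s.
Δv₁ = |v_t − v_c| = |48.10 − 37.10| = 11.00 km/s.

Δv₁ = 11000 m/s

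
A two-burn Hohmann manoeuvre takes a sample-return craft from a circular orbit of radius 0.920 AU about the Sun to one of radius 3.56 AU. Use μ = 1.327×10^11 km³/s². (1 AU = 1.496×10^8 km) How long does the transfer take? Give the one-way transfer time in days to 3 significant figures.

In km: r₁ = 0.920 × 1.496×10^8 = 1.37632×10^8 km; r₂ = 3.56 × 1.496×10^8 = 5.32576×10^8 km.
Transfer-ellipse semi-major axis a_t = (r₁ + r₂)/2 = (1.37632×10^8 + 5.32576×10^8)/2 = 3.35104×10^8 km.
By Kepler's third law the transfer-orbit period is T = 2π√(a_t³/μ), so t = T/2 = 5.290×10^7 s.
Converting: 5.290×10^7 s ÷ 86400 s/day = 612 days.

t = 612 days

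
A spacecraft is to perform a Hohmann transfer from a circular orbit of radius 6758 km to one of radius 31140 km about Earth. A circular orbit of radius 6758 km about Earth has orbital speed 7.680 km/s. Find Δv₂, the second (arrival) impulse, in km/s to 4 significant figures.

From the circular-orbit relation v² = μ/r at r = 6758 km: μ = v²r = (7.680)² × 6758 = 3.98603×10^5 km³/s².
The Hohmann ellipse has a_t = (r₁ + r₂)/2 = 18949 km.
Circular speed at r = 31140 km: v_c = √(μ/r) = 3.578 km/s.
Transfer-orbit speed at the same r (vis-viva, a = a_t): v_t = √[μ(2/r − 1/a_t)] = 2.137 km/s.
Δv₂ = |v_t − v_c| = |2.137 − 3.578| = 1.441 km/s.

Δv₂ = 1.441 km/s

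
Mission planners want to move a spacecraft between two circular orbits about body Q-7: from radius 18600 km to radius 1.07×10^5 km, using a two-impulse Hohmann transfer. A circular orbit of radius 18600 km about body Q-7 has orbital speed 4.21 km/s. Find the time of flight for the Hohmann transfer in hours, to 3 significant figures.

t = 23.9 hours

From the circular-orbit relation v² = μ/r at r = 18600 km: μ = v²r = (4.21)² × 18600 = 3.29668×10^5 km³/s².
The Hohmann ellipse has a_t = (r₁ + r₂)/2 = 62800 km.
By Kepler's third law the transfer-orbit period is T = 2π√(a_t³/μ), so t = T/2 = 86110 s.
Converting: 86110 s ÷ 3600 s/hour = 23.9 hours.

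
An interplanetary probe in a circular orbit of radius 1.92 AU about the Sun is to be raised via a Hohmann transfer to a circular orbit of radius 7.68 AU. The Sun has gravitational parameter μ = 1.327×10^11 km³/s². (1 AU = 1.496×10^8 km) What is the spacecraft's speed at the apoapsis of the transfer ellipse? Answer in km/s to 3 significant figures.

In km: r₁ = 1.92 × 1.496×10^8 = 2.87232×10^8 km; r₂ = 7.68 × 1.496×10^8 = 1.148928×10^9 km.
Transfer-ellipse semi-major axis a_t = (r₁ + r₂)/2 = (2.87232×10^8 + 1.148928×10^9)/2 = 7.1808×10^8 km.
The apoapsis of the transfer ellipse is at r = 1.148928×10^9 km.
Vis-viva: v = √[μ(2/r − 1/a_t)] = √[1.327×10^11 × (2/1.148928×10^9 − 1/7.1808×10^8)] = 6.797 km/s.

v = 6.80 km/s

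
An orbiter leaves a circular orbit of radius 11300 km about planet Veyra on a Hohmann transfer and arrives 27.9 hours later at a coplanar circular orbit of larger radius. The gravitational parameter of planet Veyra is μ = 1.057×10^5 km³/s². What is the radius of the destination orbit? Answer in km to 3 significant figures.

r₂ = 84000 km

Transfer time t = 27.9 hours = 1.0044×10^5 s, and t = π√(a_t³/μ).
So a_t = (μ t²/π²)^(1/3) = (1.057×10^5 × (1.0044×10^5)² / π²)^(1/3) = 47628 km.
Since a_t = (r₁ + r₂)/2, r₂ = 2a_t − r₁ = 2×47628 − 11300 = 83956 km.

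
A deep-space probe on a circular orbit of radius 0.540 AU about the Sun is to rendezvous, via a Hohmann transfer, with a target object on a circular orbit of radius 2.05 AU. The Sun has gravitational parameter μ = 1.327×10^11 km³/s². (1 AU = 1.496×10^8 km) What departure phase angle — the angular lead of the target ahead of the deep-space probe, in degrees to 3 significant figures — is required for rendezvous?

φ = 89.6°

In km: r₁ = 0.540 × 1.496×10^8 = 8.0784×10^7 km; r₂ = 2.05 × 1.496×10^8 = 3.0668×10^8 km.
The Hohmann ellipse has a_t = (r₁ + r₂)/2 = 1.93732×10^8 km.
Transfer time t = π√(a_t³/μ) = 2.3255×10^7 s.
Target angular speed ω₂ = √(μ/r₂³) = 6.7828×10^-8 rad/s.
Angle swept by the target during transfer: ω₂·t = 1.5773 rad = 90.37°.
Arrival is 180° from departure on the ellipse, so φ = 180° − 90.37° = 89.6°.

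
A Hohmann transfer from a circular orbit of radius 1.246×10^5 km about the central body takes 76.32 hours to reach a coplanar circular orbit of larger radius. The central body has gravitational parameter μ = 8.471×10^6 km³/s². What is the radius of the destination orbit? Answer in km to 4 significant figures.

r₂ = 6.787×10^5 km

Transfer time t = 76.32 hours = 2.74752×10^5 s, and t = π√(a_t³/μ).
So a_t = (μ t²/π²)^(1/3) = (8.471×10^6 × (2.74752×10^5)² / π²)^(1/3) = 4.0164×10^5 km.
Since a_t = (r₁ + r₂)/2, r₂ = 2a_t − r₁ = 2×4.0164×10^5 − 1.246×10^5 = 6.7868×10^5 km.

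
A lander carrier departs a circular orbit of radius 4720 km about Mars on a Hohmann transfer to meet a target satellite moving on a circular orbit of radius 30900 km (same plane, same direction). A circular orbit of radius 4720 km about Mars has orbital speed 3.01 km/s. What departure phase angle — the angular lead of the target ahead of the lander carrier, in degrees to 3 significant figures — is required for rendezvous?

From the circular-orbit relation v² = μ/r at r = 4720 km: μ = v²r = (3.01)² × 4720 = 42763.7 km³/s².
Semi-major axis of the transfer orbit: a_t = (4720 + 30900)/2 = 17810 km.
The half-period of the transfer ellipse is t = π√(a_t³/μ) = 36110 s.
The target's mean motion on its circular orbit is ω₂ = √(μ/r₂³) = 3.807×10^-5 rad/s.
Angle swept by the target during transfer: ω₂·t = 1.3747 rad = 78.76°.
The lander carrier traverses 180° on the transfer ellipse, so the target must lead by 180° − 78.76° = 101°.

φ = 101°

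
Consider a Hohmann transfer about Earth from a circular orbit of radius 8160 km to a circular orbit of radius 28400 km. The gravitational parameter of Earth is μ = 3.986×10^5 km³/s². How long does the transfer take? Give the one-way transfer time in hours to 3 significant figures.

t = 3.42 hours

Semi-major axis of the transfer orbit: a_t = (8160 + 28400)/2 = 18280 km.
Half the transfer-orbit period gives t = π√(a_t³/μ) = 12300 s.
Converting: 12300 s ÷ 3600 s/hour = 3.42 hours.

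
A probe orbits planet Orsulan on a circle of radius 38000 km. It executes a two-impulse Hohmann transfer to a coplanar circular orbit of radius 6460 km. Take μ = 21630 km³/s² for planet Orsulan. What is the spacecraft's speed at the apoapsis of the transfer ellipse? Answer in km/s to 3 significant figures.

v = 0.407 km/s

Semi-major axis of the transfer orbit: a_t = (38000 + 6460)/2 = 22230 km.
The apoapsis of the transfer ellipse is at r = 38000 km.
Vis-viva: v = √[μ(2/r − 1/a_t)] = √[21630 × (2/38000 − 1/22230)] = 0.4067 km/s.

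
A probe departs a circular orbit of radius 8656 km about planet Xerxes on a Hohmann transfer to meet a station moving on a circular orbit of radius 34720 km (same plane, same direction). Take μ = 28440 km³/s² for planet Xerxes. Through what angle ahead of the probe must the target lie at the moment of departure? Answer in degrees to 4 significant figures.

φ = 91.13°

Semi-major axis of the transfer orbit: a_t = (8656 + 34720)/2 = 21688 km.
The half-period of the transfer ellipse is t = π√(a_t³/μ) = 59500 s.
Target angular speed ω₂ = √(μ/r₂³) = 2.607×10^-5 rad/s.
Angle swept by the target during transfer: ω₂·t = 1.551 rad = 88.87°.
Arrival is 180° from departure on the ellipse, so φ = 180° − 88.87° = 91.13°.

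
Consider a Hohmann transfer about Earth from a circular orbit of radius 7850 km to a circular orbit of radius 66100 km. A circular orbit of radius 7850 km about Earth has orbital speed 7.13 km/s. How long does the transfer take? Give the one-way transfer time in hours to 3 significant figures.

From the circular-orbit relation v² = μ/r at r = 7850 km: μ = v²r = (7.13)² × 7850 = 3.99070×10^5 km³/s².
Semi-major axis of the transfer orbit: a_t = (7850 + 66100)/2 = 36975 km.
Half the transfer-orbit period gives t = π√(a_t³/μ) = 35360 s.
Converting: 35360 s ÷ 3600 s/hour = 9.82 hours.

t = 9.82 hours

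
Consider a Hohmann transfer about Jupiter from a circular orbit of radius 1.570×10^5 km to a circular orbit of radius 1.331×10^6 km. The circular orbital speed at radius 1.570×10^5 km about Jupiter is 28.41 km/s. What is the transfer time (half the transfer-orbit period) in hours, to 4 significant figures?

t = 49.75 hours

From the circular-orbit relation v² = μ/r at r = 1.570×10^5 km: μ = v²r = (28.41)² × 1.570×10^5 = 1.26719×10^8 km³/s².
The Hohmann ellipse has a_t = (r₁ + r₂)/2 = 7.440×10^5 km.
Half the transfer-orbit period gives t = π√(a_t³/μ) = 1.791×10^5 s.
Converting: 1.791×10^5 s ÷ 3600 s/hour = 49.75 hours.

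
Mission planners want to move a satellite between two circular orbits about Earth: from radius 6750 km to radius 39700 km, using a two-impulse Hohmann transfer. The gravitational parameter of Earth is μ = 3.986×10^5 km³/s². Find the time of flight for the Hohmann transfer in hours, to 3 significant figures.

t = 4.89 hours

Semi-major axis of the transfer orbit: a_t = (6750 + 39700)/2 = 23225 km.
Transfer time t = π√(a_t³/μ) = π√((23225)³ / 3.986×10^5) = 17610 s.
Converting: 17610 s ÷ 3600 s/hour = 4.89 hours.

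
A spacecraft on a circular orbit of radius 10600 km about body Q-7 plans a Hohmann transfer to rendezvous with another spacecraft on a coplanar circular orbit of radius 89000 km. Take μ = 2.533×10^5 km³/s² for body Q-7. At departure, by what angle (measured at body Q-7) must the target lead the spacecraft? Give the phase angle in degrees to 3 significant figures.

φ = 105°

Semi-major axis of the transfer orbit: a_t = (10600 + 89000)/2 = 49800 km.
The half-period of the transfer ellipse is t = π√(a_t³/μ) = 69370 s.
The target's mean motion on its circular orbit is ω₂ = √(μ/r₂³) = 1.896×10^-5 rad/s.
Angle swept by the target during transfer: ω₂·t = 1.315 rad = 75.34°.
The spacecraft traverses 180° on the transfer ellipse, so the target must lead by 180° − 75.34° = 105°.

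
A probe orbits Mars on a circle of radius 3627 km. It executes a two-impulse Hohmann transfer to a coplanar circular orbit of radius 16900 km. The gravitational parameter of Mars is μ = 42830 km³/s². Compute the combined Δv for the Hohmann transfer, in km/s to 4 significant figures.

Semi-major axis of the transfer orbit: a_t = (3627 + 16900)/2 = 10263.5 km.
Circular speed at r₁: v₁ = √(μ/r₁) = √(42830/3627) = 3.4364 km/s.
Transfer-orbit speed at r₁ (vis-viva): v_p = √[μ(2/r₁ − 1/a_t)] = 4.4096 km/s.
First burn Δv₁ = |v_p − v₁| = 0.9732 km/s.
Circular speed at r₂: v₂ = √(μ/r₂) = 1.592 km/s.
Transfer-orbit speed at r₂: v_a = √[μ(2/r₂ − 1/a_t)] = 0.9464 km/s.
Second burn Δv₂ = |v₂ − v_a| = 0.6456 km/s.
Δv = Δv₁ + Δv₂ = 0.9732 + 0.6456 = 1.619 km/s.

Δv = 1.619 km/s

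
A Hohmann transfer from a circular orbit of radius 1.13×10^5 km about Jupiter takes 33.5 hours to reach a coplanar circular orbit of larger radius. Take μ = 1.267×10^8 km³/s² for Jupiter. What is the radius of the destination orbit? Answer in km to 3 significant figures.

r₂ = 1.03×10^6 km

Transfer time t = 33.5 hours = 1.206×10^5 s, and t = π√(a_t³/μ).
So a_t = (μ t²/π²)^(1/3) = (1.267×10^8 × (1.206×10^5)² / π²)^(1/3) = 5.7155×10^5 km.
Since a_t = (r₁ + r₂)/2, r₂ = 2a_t − r₁ = 2×5.7155×10^5 − 1.130×10^5 = 1.0301×10^6 km.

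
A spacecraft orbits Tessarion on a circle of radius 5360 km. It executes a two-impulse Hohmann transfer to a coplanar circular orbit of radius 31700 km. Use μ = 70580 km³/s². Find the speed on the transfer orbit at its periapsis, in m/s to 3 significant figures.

v = 4750 m/s

The Hohmann ellipse has a_t = (r₁ + r₂)/2 = 18530 km.
The periapsis of the transfer ellipse is at r = 5360 km.
Vis-viva: v = √[μ(2/r − 1/a_t)] = √[70580 × (2/5360 − 1/18530)] = 4.746 km/s.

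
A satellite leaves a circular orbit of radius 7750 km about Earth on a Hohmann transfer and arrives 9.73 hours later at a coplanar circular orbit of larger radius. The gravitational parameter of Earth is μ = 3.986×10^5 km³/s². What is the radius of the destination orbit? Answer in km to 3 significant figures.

r₂ = 65700 km

Transfer time t = 9.73 hours = 35028 s, and t = π√(a_t³/μ).
So a_t = (μ t²/π²)^(1/3) = (3.986×10^5 × (35028)² / π²)^(1/3) = 36730 km.
Since a_t = (r₁ + r₂)/2, r₂ = 2a_t − r₁ = 2×36730 − 7750 = 65710 km.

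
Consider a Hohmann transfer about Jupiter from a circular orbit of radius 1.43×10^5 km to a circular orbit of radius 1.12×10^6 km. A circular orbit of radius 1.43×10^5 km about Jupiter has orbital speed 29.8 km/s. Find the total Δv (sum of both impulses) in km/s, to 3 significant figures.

Δv = 15.5 km/s

From the circular-orbit relation v² = μ/r at r = 1.43×10^5 km: μ = v²r = (29.8)² × 1.43×10^5 = 1.26990×10^8 km³/s².
Transfer-ellipse semi-major axis a_t = (r₁ + r₂)/2 = (1.430×10^5 + 1.120×10^6)/2 = 6.315×10^5 km.
At r₁ the circular-orbit speed is v₁ = √(μ/r₁) = 29.800 km/s.
Transfer-orbit speed at r₁ (v² = μ(2/r − 1/a)): v_p = √[μ(2/r₁ − 1/a_t)] = 39.686 km/s.
First burn Δv₁ = |v_p − v₁| = 9.886 km/s.
Circular speed at r₂: v₂ = √(μ/r₂) = 10.648 km/s.
Transfer-orbit speed at r₂: v_a = √[μ(2/r₂ − 1/a_t)] = 5.0671 km/s.
Second burn Δv₂ = |v₂ − v_a| = 5.581 km/s.
Total Δv = Δv₁ + Δv₂ = 15.47 km/s.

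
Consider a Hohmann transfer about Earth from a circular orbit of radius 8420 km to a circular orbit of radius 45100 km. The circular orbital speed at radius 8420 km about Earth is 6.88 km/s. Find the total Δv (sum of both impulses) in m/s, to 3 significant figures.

Δv = 3360 m/s

From the circular-orbit relation v² = μ/r at r = 8420 km: μ = v²r = (6.88)² × 8420 = 3.98556×10^5 km³/s².
Semi-major axis of the transfer orbit: a_t = (8420 + 45100)/2 = 26760 km.
Circular speed at r₁: v₁ = √(μ/r₁) = √(3.98556×10^5/8420) = 6.880 km/s.
Transfer-orbit speed at r₁ (vis-viva): v_p = √[μ(2/r₁ − 1/a_t)] = 8.932 km/s.
First burn Δv₁ = |v_p − v₁| = 2.052 km/s.
Circular speed at r₂: v₂ = √(μ/r₂) = 2.973 km/s.
Transfer-orbit speed at r₂: v_a = √[μ(2/r₂ − 1/a_t)] = 1.668 km/s.
Second burn Δv₂ = |v₂ − v_a| = 1.305 km/s.
Δv = Δv₁ + Δv₂ = 2.052 + 1.305 = 3.357 km/s.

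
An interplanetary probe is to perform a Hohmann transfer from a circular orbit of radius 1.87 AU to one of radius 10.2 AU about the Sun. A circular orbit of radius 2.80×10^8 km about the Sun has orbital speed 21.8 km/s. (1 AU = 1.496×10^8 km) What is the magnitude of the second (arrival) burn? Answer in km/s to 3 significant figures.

From the circular-orbit relation v² = μ/r at r = 2.80×10^8 km: μ = v²r = (21.8)² × 2.80×10^8 = 1.33067×10^11 km³/s².
In km: r₁ = 1.87 × 1.496×10^8 = 2.79752×10^8 km; r₂ = 10.2 × 1.496×10^8 = 1.52592×10^9 km.
The Hohmann ellipse has a_t = (r₁ + r₂)/2 = 9.02836×10^8 km.
On the circular orbit at r = 1.52592×10^9 km, v_c = √(μ/r) = 9.338 km/s.
Transfer-orbit speed at the same r (vis-viva, a = a_t): v_t = √[μ(2/r − 1/a_t)] = 5.198 km/s.
Δv₂ = |v_t − v_c| = |5.198 − 9.338| = 4.140 km/s.

Δv₂ = 4.14 km/s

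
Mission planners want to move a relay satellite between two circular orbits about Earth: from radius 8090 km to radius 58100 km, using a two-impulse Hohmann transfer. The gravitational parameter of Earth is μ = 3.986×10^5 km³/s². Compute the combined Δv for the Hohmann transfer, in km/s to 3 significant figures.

Δv = 3.61 km/s

Semi-major axis of the transfer orbit: a_t = (8090 + 58100)/2 = 33095 km.
At r₁ the circular-orbit speed is v₁ = √(μ/r₁) = 7.019 km/s.
On the transfer ellipse at r₁, vis-viva equation gives v_p = √[μ(2/r₁ − 1/a_t)] = 9.300 km/s.
First burn Δv₁ = |v_p − v₁| = 2.281 km/s.
Circular speed at r₂: v₂ = √(μ/r₂) = 2.619 km/s.
Transfer-orbit speed at r₂: v_a = √[μ(2/r₂ − 1/a_t)] = 1.295 km/s.
Second burn Δv₂ = |v₂ − v_a| = 1.324 km/s.
Δv = Δv₁ + Δv₂ = 2.281 + 1.324 = 3.605 km/s.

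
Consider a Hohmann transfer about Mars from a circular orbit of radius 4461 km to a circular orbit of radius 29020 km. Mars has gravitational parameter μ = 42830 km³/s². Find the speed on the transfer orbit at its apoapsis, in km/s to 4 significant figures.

The Hohmann ellipse has a_t = (r₁ + r₂)/2 = 16740.5 km.
At apoapsis, r = 29020 km.
From the vis-viva equation, v = √[μ(2/r − 1/a_t)] = 0.6271 km/s.

v = 0.6271 km/s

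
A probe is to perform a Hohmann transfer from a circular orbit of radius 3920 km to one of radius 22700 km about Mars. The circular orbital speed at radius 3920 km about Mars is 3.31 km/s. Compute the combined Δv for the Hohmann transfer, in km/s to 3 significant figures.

Δv = 1.64 km/s

From the circular-orbit relation v² = μ/r at r = 3920 km: μ = v²r = (3.31)² × 3920 = 42947.9 km³/s².
Transfer-ellipse semi-major axis a_t = (r₁ + r₂)/2 = (3920 + 22700)/2 = 13310 km.
At r₁ the circular-orbit speed is v₁ = √(μ/r₁) = 3.310 km/s.
On the transfer ellipse at r₁, vis-viva gives v_p = √[μ(2/r₁ − 1/a_t)] = 4.323 km/s.
First burn Δv₁ = |v_p − v₁| = 1.013 km/s.
At r₂, v₂ = √(μ/r₂) = 1.3755 km/s.
Transfer-orbit speed at r₂: v_a = √[μ(2/r₂ − 1/a_t)] = 0.74647 km/s.
Second burn Δv₂ = |v₂ − v_a| = 0.6290 km/s.
Total Δv = Δv₁ + Δv₂ = 1.642 km/s.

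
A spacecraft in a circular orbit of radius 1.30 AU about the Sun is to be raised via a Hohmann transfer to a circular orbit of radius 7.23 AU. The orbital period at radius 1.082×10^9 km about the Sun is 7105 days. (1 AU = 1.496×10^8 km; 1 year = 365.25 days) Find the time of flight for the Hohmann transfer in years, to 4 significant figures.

t = 4.404 years

From Kepler's third law T² = 4π²r³/μ at r = 1.082×10^9 km, T = 7105 days = 7105 × 86400 s = 6.13872×10^8 s: μ = 4π²r³/T² = 1.32705×10^11 km³/s².
In km: r₁ = 1.30 × 1.496×10^8 = 1.9448×10^8 km; r₂ = 7.23 × 1.496×10^8 = 1.081608×10^9 km.
The Hohmann ellipse has a_t = (r₁ + r₂)/2 = 6.38044×10^8 km.
Transfer time t = π√(a_t³/μ) = π√((6.38044×10^8)³ / 1.32705×10^11) = 1.3899×10^8 s.
Converting: 1.3899×10^8 s ÷ 3.15576×10^7 s/year (365.25 × 86400) = 4.404 years.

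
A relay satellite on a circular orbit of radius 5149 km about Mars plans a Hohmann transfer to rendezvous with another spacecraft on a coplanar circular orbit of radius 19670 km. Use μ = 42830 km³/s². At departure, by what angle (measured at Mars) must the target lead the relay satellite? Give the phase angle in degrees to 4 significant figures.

Semi-major axis of the transfer orbit: a_t = (5149 + 19670)/2 = 12409.5 km.
The half-period of the transfer ellipse is t = π√(a_t³/μ) = 20985 s.
Target angular speed ω₂ = √(μ/r₂³) = 7.5018×10^-5 rad/s.
Angle swept by the target during transfer: ω₂·t = 1.5743 rad = 90.20°.
The relay satellite traverses 180° on the transfer ellipse, so the target must lead by 180° − 90.20° = 89.80°.

φ = 89.80°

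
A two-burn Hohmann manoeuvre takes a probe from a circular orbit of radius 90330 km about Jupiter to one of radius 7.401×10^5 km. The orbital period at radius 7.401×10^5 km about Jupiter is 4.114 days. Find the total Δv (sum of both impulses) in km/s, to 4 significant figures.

From Kepler's third law T² = 4π²r³/μ at r = 7.401×10^5 km, T = 4.114 days = 4.114 × 86400 s = 3.554496×10^5 s: μ = 4π²r³/T² = 1.26670×10^8 km³/s².
Semi-major axis of the transfer orbit: a_t = (90330 + 7.401×10^5)/2 = 4.15215×10^5 km.
Circular speed at r₁: v₁ = √(μ/r₁) = √(1.26670×10^8/90330) = 37.45 km/s.
On the transfer ellipse at r₁, v² = μ(2/r − 1/a) gives v_p = √[μ(2/r₁ − 1/a_t)] = 50.00 km/s.
First burn Δv₁ = |v_p − v₁| = 12.55 km/s.
At r₂, v₂ = √(μ/r₂) = 13.083 km/s.
Transfer-orbit speed at r₂: v_a = √[μ(2/r₂ − 1/a_t)] = 6.1020 km/s.
Second burn Δv₂ = |v₂ − v_a| = 6.981 km/s.
Δv = Δv₁ + Δv₂ = 12.55 + 6.981 = 19.53 km/s.

Δv = 19.53 km/s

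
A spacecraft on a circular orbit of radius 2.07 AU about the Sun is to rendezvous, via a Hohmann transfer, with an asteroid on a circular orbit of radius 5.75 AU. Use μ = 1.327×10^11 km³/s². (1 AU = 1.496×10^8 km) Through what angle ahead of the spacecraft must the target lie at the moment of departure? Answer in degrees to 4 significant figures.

In km: r₁ = 2.07 × 1.496×10^8 = 3.09672×10^8 km; r₂ = 5.75 × 1.496×10^8 = 8.602×10^8 km.
The Hohmann ellipse has a_t = (r₁ + r₂)/2 = 5.84936×10^8 km.
The half-period of the transfer ellipse is t = π√(a_t³/μ) = 1.2200×10^8 s.
The target's mean motion on its circular orbit is ω₂ = √(μ/r₂³) = 1.4439×10^-8 rad/s.
Angle swept by the target during transfer: ω₂·t = 1.7616 rad = 100.93°.
Arrival is 180° from departure on the ellipse, so φ = 180° − 100.93° = 79.07°.

φ = 79.07°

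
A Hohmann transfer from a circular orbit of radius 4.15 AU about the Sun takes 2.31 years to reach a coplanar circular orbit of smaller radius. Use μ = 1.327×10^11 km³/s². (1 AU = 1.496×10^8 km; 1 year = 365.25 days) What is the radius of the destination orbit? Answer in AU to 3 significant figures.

In km: r₁ = 4.15 × 1.496×10^8 = 6.2084×10^8 km.
Transfer time t = 2.31 years × 365.25 × 86400 s = 7.2898056×10^7 s, and t = π√(a_t³/μ).
So a_t = (μ t²/π²)^(1/3) = (1.327×10^11 × (7.2898056×10^7)² / π²)^(1/3) = 4.1496×10^8 km.
Since a_t = (r₁ + r₂)/2, r₂ = 2a_t − r₁ = 2×4.1496×10^8 − 6.2084×10^8 = 2.0908×10^8 km.
In AU: r₂ = 2.0908×10^8 / 1.496×10^8 = 1.40 AU.

r₂ = 1.40 AU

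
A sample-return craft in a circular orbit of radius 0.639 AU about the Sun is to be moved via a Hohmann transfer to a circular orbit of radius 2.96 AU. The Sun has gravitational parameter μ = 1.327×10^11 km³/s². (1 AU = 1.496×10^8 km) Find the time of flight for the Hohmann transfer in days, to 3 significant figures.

t = 441 days

In km: r₁ = 0.639 × 1.496×10^8 = 9.55944×10^7 km; r₂ = 2.96 × 1.496×10^8 = 4.42816×10^8 km.
Transfer-ellipse semi-major axis a_t = (r₁ + r₂)/2 = (9.55944×10^7 + 4.42816×10^8)/2 = 2.692052×10^8 km.
Half the transfer-orbit period gives t = π√(a_t³/μ) = 3.809×10^7 s.
Converting: 3.809×10^7 s ÷ 86400 s/day = 441 days.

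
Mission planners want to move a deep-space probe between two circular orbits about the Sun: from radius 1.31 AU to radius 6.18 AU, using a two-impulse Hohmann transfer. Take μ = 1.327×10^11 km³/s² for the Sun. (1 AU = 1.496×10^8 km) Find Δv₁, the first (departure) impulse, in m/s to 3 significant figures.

In km: r₁ = 1.31 × 1.496×10^8 = 1.95976×10^8 km; r₂ = 6.18 × 1.496×10^8 = 9.24528×10^8 km.
The Hohmann ellipse has a_t = (r₁ + r₂)/2 = 5.60252×10^8 km.
On the circular orbit at r = 1.95976×10^8 km, v_c = √(μ/r) = 26.0216 km/s.
Vis-viva on the transfer ellipse at r = 1.95976×10^8 km gives v_t = √[μ(2/r − 1/a_t)] = 33.4274 km/s.
Δv₁ = |v_t − v_c| = |33.4274 − 26.0216| = 7.406 km/s.

Δv₁ = 7410 m/s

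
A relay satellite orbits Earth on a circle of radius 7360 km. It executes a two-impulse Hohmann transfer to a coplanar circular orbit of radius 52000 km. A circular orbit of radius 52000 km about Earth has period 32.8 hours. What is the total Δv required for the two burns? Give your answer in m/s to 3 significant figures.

From Kepler's third law T² = 4π²r³/μ at r = 52000 km, T = 32.8 hours = 32.8 × 3600 s = 1.1808×10^5 s: μ = 4π²r³/T² = 3.98123×10^5 km³/s².
Transfer-ellipse semi-major axis a_t = (r₁ + r₂)/2 = (7360 + 52000)/2 = 29680 km.
Circular speed at r₁: v₁ = √(μ/r₁) = √(3.98123×10^5/7360) = 7.355 km/s.
Transfer-orbit speed at r₁ (v² = μ(2/r − 1/a)): v_p = √[μ(2/r₁ − 1/a_t)] = 9.735 km/s.
First burn Δv₁ = |v_p − v₁| = 2.380 km/s.
Circular speed at r₂: v₂ = √(μ/r₂) = 2.767 km/s.
Transfer-orbit speed at r₂: v_a = √[μ(2/r₂ − 1/a_t)] = 1.378 km/s.
Second burn Δv₂ = |v₂ − v_a| = 1.389 km/s.
Total Δv = Δv₁ + Δv₂ = 3.769 km/s.

Δv = 3770 m/s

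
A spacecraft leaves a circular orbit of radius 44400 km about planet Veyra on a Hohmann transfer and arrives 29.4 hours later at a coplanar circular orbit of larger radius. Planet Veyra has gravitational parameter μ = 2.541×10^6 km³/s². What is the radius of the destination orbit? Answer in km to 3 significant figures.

r₂ = 2.40×10^5 km

Transfer time t = 29.4 hours = 1.0584×10^5 s, and t = π√(a_t³/μ).
So a_t = (μ t²/π²)^(1/3) = (2.541×10^6 × (1.0584×10^5)² / π²)^(1/3) = 1.4234×10^5 km.
Since a_t = (r₁ + r₂)/2, r₂ = 2a_t − r₁ = 2×1.4234×10^5 − 44400 = 2.4028×10^5 km.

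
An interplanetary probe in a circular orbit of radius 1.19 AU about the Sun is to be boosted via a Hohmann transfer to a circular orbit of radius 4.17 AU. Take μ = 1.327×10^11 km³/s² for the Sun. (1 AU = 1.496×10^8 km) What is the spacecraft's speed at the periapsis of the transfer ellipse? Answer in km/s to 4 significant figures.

In km: r₁ = 1.19 × 1.496×10^8 = 1.78024×10^8 km; r₂ = 4.17 × 1.496×10^8 = 6.23832×10^8 km.
Semi-major axis of the transfer orbit: a_t = (1.78024×10^8 + 6.23832×10^8)/2 = 4.00928×10^8 km.
At periapsis, r = 1.78024×10^8 km.
Vis-viva: v = √[μ(2/r − 1/a_t)] = √[1.327×10^11 × (2/1.78024×10^8 − 1/4.00928×10^8)] = 34.06 km/s.

v = 34.06 km/s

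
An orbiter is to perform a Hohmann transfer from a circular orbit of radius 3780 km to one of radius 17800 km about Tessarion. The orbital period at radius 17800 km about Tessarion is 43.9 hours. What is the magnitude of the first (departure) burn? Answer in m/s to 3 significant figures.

From Kepler's third law T² = 4π²r³/μ at r = 17800 km, T = 43.9 hours = 43.9 × 3600 s = 1.5804×10^5 s: μ = 4π²r³/T² = 8914.27 km³/s².
Semi-major axis of the transfer orbit: a_t = (3780 + 17800)/2 = 10790 km.
Circular speed at r = 3780 km: v_c = √(μ/r) = 1.5357 km/s.
Transfer-orbit speed at the same r (vis-viva, a = a_t): v_t = √[μ(2/r − 1/a_t)] = 1.9724 km/s.
Δv₁ = |v_t − v_c| = |1.9724 − 1.5357| = 0.4367 km/s.

Δv₁ = 437 m/s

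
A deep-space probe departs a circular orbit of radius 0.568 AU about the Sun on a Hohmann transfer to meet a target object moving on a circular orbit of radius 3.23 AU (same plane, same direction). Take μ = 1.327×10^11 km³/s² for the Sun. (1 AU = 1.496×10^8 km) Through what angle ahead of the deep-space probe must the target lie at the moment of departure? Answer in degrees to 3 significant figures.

φ = 98.9°

In km: r₁ = 0.568 × 1.496×10^8 = 8.49728×10^7 km; r₂ = 3.23 × 1.496×10^8 = 4.83208×10^8 km.
Transfer-ellipse semi-major axis a_t = (r₁ + r₂)/2 = (8.49728×10^7 + 4.83208×10^8)/2 = 2.840904×10^8 km.
Transfer time t = π√(a_t³/μ) = 4.1295×10^7 s.
The target's mean motion on its circular orbit is ω₂ = √(μ/r₂³) = 3.4295×10^-8 rad/s.
Angle swept by the target during transfer: ω₂·t = 1.4162 rad = 81.14°.
The deep-space probe traverses 180° on the transfer ellipse, so the target must lead by 180° − 81.14° = 98.9°.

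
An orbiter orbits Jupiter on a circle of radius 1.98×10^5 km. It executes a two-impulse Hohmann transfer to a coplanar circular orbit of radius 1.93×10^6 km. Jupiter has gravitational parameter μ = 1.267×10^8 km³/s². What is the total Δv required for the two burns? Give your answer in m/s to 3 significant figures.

Δv = 13400 m/s

Semi-major axis of the transfer orbit: a_t = (1.980×10^5 + 1.930×10^6)/2 = 1.064×10^6 km.
Circular speed at r₁: v₁ = √(μ/r₁) = √(1.267×10^8/1.980×10^5) = 25.296 km/s.
On the transfer ellipse at r₁, vis-viva gives v_p = √[μ(2/r₁ − 1/a_t)] = 34.069 km/s.
First burn Δv₁ = |v_p − v₁| = 8.773 km/s.
Circular speed at r₂: v₂ = √(μ/r₂) = 8.102 km/s.
Transfer-orbit speed at r₂: v_a = √[μ(2/r₂ − 1/a_t)] = 3.495 km/s.
Second burn Δv₂ = |v₂ − v_a| = 4.607 km/s.
Total Δv = Δv₁ + Δv₂ = 13.38 km/s.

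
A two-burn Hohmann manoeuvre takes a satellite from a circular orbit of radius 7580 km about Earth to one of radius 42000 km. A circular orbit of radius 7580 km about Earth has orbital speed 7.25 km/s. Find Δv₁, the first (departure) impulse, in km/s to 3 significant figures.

Δv₁ = 2.19 km/s

From the circular-orbit relation v² = μ/r at r = 7580 km: μ = v²r = (7.25)² × 7580 = 3.98424×10^5 km³/s².
The Hohmann ellipse has a_t = (r₁ + r₂)/2 = 24790 km.
Circular speed at r = 7580 km: v_c = √(μ/r) = 7.250 km/s.
Transfer-orbit speed at the same r (vis-viva, a = a_t): v_t = √[μ(2/r − 1/a_t)] = 9.437 km/s.
Δv₁ = |v_t − v_c| = |9.437 − 7.250| = 2.187 km/s.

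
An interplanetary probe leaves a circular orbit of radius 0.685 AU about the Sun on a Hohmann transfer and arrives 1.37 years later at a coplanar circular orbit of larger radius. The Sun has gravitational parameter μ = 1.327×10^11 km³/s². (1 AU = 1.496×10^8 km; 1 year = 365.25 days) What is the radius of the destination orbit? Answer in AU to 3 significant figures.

r₂ = 3.23 AU

In km: r₁ = 0.685 × 1.496×10^8 = 1.02476×10^8 km.
Transfer time t = 1.37 years × 365.25 × 86400 s = 4.3233912×10^7 s, and t = π√(a_t³/μ).
So a_t = (μ t²/π²)^(1/3) = (1.327×10^11 × (4.3233912×10^7)² / π²)^(1/3) = 2.9291×10^8 km.
Since a_t = (r₁ + r₂)/2, r₂ = 2a_t − r₁ = 2×2.9291×10^8 − 1.02476×10^8 = 4.83344×10^8 km.
In AU: r₂ = 4.83344×10^8 / 1.496×10^8 = 3.23 AU.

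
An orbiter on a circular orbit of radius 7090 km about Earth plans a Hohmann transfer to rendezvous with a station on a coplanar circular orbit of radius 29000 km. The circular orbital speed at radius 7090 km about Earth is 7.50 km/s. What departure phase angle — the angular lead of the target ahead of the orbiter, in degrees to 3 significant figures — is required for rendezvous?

φ = 91.6°

From the circular-orbit relation v² = μ/r at r = 7090 km: μ = v²r = (7.50)² × 7090 = 3.98812×10^5 km³/s².
Transfer-ellipse semi-major axis a_t = (r₁ + r₂)/2 = (7090 + 29000)/2 = 18045 km.
The half-period of the transfer ellipse is t = π√(a_t³/μ) = 12058.71 s.
Target angular speed ω₂ = √(μ/r₂³) = 1.278755×10^-4 rad/s.
Angle swept by the target during transfer: ω₂·t = 1.54201 rad = 88.351°.
The orbiter traverses 180° on the transfer ellipse, so the target must lead by 180° − 88.351° = 91.6°.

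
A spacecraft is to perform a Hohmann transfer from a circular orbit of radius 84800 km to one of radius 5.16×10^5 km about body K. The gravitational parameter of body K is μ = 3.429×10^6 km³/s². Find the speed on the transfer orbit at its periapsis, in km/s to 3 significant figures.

v = 8.33 km/s

Semi-major axis of the transfer orbit: a_t = (84800 + 5.160×10^5)/2 = 3.004×10^5 km.
At periapsis, r = 84800 km.
Applying v² = μ(2/r − 1/a_t): v = 8.334 km/s.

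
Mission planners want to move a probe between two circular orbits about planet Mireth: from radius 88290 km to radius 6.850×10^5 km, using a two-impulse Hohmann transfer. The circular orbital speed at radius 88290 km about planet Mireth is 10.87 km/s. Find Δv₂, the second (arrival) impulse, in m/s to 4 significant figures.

Δv₂ = 2038 m/s

From the circular-orbit relation v² = μ/r at r = 88290 km: μ = v²r = (10.87)² × 88290 = 1.04321×10^7 km³/s².
The Hohmann ellipse has a_t = (r₁ + r₂)/2 = 3.86645×10^5 km.
Circular speed at r = 6.850×10^5 km: v_c = √(μ/r) = 3.9025 km/s.
Transfer-orbit speed at the same r (vis-viva, a = a_t): v_t = √[μ(2/r − 1/a_t)] = 1.8648 km/s.
Δv₂ = |v_t − v_c| = |1.8648 − 3.9025| = 2.038 km/s.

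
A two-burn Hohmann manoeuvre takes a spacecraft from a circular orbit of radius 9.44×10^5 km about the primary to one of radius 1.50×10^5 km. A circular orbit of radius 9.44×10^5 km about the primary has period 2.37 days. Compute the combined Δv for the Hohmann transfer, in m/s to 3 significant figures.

Δv = 36600 m/s

From Kepler's third law T² = 4π²r³/μ at r = 9.44×10^5 km, T = 2.37 days = 2.37 × 86400 s = 2.04768×10^5 s: μ = 4π²r³/T² = 7.92048×10^8 km³/s².
The Hohmann ellipse has a_t = (r₁ + r₂)/2 = 5.470×10^5 km.
Circular speed at r₁: v₁ = √(μ/r₁) = √(7.92048×10^8/9.440×10^5) = 28.97 km/s.
On the transfer ellipse at r₁, vis-viva equation gives v_a = √[μ(2/r₁ − 1/a_t)] = 15.17 km/s.
First burn Δv₁ = |v_a − v₁| = 13.80 km/s.
At r₂, v₂ = √(μ/r₂) = 72.67 km/s.
Transfer-orbit speed at r₂: v_p = √[μ(2/r₂ − 1/a_t)] = 95.46 km/s.
Second burn Δv₂ = |v₂ − v_p| = 22.79 km/s.
Δv = Δv₁ + Δv₂ = 13.80 + 22.79 = 36.59 km/s.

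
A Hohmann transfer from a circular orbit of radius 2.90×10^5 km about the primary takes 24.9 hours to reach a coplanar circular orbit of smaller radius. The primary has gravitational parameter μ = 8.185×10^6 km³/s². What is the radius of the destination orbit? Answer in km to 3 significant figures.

Transfer time t = 24.9 hours = 89640 s, and t = π√(a_t³/μ).
So a_t = (μ t²/π²)^(1/3) = (8.185×10^6 × (89640)² / π²)^(1/3) = 1.8818×10^5 km.
Since a_t = (r₁ + r₂)/2, r₂ = 2a_t − r₁ = 2×1.8818×10^5 − 2.900×10^5 = 86360 km.

r₂ = 86400 km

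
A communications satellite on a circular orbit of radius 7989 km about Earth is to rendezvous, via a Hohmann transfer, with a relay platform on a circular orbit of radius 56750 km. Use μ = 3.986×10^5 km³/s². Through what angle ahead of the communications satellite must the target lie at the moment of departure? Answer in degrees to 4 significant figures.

Transfer-ellipse semi-major axis a_t = (r₁ + r₂)/2 = (7989 + 56750)/2 = 32369.5 km.
The half-period of the transfer ellipse is t = π√(a_t³/μ) = 28979 s.
The target's mean motion on its circular orbit is ω₂ = √(μ/r₂³) = 4.6700×10^-5 rad/s.
Angle swept by the target during transfer: ω₂·t = 1.3533 rad = 77.54°.
The communications satellite traverses 180° on the transfer ellipse, so the target must lead by 180° − 77.54° = 102.5°.

φ = 102.5°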